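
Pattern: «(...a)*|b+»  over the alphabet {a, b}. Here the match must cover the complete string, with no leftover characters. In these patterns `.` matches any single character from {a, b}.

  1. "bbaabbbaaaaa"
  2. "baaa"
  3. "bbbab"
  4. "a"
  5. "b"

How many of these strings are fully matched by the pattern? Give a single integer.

1 → match
2 → match
3 → no match
4 → no match
5 → match
Total matched: 3

3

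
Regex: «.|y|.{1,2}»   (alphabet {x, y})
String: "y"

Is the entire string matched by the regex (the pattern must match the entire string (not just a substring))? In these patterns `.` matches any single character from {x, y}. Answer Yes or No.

Yes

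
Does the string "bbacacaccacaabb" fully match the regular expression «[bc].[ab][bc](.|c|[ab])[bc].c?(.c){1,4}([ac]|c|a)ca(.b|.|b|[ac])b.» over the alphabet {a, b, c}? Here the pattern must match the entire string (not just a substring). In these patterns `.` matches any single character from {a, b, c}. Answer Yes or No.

Yes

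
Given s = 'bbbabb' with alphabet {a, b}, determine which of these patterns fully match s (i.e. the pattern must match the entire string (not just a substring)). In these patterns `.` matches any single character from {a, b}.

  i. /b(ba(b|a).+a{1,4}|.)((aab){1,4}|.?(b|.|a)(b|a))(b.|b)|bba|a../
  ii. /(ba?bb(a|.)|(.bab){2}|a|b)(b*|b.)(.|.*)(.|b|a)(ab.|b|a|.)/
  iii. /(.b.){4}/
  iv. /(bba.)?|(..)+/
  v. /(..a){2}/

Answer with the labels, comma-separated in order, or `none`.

i, ii, iv

i → match
ii → match
iii → no match
iv → match
v → no match — must end with 'a'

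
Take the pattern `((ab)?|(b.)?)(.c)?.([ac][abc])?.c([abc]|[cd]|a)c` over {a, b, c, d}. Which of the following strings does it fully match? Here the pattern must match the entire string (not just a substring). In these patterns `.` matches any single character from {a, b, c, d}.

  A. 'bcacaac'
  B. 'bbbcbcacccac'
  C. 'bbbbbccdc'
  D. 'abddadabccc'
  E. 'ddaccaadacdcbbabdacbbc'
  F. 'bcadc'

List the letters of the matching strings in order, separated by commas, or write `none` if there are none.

none

A. 'bcacaac' → no match
B. 'bbbcbcacccac' → no match
C. 'bbbbbccdc' → no match
D. 'abddadabccc' → no match
E → no match
F. 'bcadc' → no match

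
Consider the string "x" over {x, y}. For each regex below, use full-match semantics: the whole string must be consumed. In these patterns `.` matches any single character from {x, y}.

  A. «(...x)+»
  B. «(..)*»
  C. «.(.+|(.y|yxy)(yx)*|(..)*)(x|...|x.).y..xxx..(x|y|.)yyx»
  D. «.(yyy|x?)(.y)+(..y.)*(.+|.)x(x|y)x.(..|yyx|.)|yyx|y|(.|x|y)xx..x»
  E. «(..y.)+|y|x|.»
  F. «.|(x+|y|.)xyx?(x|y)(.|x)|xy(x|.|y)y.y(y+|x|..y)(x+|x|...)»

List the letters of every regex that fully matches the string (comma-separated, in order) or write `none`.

A → no match
B → no match
C → no match — must end with "yyx"
D → no match
E → match
F → match

E, F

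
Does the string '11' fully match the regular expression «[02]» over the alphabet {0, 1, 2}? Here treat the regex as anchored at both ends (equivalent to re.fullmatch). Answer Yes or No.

No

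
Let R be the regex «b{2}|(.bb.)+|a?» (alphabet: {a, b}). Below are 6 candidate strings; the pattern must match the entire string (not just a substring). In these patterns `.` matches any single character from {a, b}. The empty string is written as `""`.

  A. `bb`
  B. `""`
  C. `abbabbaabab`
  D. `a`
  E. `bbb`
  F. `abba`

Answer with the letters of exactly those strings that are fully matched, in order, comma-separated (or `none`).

A, B, D, F

A → match
B → match
C → no match
D → match
E → no match
F → match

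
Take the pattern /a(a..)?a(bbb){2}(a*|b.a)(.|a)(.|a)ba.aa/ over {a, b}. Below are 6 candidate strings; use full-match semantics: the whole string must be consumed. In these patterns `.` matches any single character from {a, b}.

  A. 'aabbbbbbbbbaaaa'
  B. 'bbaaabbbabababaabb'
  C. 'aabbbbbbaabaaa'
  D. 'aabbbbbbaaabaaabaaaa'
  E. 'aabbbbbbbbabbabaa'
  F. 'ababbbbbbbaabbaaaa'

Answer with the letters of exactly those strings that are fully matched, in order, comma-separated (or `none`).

A → match
B → no match — must start with 'a'
C → no match
D → no match
E → no match
F → no match

A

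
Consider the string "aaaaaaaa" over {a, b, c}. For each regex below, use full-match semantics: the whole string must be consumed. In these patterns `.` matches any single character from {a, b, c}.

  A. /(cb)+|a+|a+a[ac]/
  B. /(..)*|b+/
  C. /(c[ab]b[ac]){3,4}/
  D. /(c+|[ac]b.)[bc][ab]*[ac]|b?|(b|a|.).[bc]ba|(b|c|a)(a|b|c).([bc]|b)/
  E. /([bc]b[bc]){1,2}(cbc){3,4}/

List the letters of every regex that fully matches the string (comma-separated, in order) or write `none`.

A, B

A → match
B → match
C → no match — must start with "c"
D → no match
E → no match — must end with "cbc"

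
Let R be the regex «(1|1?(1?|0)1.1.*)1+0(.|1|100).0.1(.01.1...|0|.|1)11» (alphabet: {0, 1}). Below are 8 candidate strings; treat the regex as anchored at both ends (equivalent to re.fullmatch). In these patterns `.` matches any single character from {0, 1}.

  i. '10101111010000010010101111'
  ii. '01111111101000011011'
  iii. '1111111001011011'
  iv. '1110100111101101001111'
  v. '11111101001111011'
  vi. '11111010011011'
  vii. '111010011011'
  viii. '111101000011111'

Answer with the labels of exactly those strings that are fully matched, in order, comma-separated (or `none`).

i → match
ii → match
iii → match
iv → no match
v → no match
vi → match
vii → match
viii → match

i, ii, iii, vi, vii, viii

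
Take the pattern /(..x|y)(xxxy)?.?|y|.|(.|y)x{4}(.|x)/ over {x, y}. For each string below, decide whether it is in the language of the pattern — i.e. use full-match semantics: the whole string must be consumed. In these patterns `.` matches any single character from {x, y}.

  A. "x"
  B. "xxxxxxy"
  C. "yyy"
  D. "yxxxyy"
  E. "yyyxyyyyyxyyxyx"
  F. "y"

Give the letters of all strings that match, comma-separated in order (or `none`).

A, B, D, F

A → match
B → match
C → no match
D → match
E → no match
F → match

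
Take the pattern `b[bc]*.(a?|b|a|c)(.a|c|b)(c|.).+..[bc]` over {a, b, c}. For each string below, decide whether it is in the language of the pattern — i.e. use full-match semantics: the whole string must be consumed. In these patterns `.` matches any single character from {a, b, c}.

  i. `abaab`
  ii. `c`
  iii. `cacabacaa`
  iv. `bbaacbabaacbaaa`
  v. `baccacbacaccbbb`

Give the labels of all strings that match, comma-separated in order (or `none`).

i → no match — must start with `b`
ii → no match — must start with `b`
iii → no match — must start with `b`
iv → no match
v → match

v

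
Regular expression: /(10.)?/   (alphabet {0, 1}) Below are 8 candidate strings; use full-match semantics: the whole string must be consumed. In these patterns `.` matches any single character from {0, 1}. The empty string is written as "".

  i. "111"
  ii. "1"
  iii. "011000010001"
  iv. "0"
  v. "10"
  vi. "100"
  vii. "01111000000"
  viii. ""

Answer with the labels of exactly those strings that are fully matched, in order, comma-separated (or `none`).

vi, viii

i → no match
ii → no match
iii → no match
iv → no match
v → no match
vi → match
vii → no match
viii → match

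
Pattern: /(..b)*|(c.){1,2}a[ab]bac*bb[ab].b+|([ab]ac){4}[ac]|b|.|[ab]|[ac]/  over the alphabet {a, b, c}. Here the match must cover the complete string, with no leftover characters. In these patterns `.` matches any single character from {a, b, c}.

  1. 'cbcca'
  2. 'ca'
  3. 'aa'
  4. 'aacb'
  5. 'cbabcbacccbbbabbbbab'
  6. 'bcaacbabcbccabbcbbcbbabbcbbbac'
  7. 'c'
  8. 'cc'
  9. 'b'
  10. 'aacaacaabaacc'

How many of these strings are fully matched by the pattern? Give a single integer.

2

1 → no match
2 → no match
3 → no match
4 → no match
5 → no match
6 → no match
7 → match
8 → no match
9 → match
10 → no match
Total matched: 2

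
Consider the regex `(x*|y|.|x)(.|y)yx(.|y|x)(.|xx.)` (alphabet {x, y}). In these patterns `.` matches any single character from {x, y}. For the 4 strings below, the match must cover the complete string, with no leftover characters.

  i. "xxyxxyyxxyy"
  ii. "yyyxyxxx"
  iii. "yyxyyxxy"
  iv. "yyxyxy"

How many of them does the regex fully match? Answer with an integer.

i → no match
ii → match
iii → no match
iv → no match
Total matched: 1

1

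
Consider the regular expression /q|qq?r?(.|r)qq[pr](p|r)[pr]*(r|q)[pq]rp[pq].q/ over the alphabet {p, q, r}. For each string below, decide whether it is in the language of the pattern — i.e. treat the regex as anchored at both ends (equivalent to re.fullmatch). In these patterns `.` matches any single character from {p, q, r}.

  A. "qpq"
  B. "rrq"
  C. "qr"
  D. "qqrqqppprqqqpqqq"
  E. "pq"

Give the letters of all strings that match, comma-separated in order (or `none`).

A → no match
B → no match — must start with "q"
C → no match — must end with "q"
D → no match
E → no match — must start with "q"

none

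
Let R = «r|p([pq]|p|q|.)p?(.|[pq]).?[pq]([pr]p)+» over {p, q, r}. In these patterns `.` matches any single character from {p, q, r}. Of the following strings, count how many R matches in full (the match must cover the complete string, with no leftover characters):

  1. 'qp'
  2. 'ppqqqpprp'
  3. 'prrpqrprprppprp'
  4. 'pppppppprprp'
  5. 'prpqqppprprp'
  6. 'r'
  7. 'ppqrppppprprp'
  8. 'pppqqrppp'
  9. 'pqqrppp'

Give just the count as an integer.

1 → no match
2 → match
3 → match
4 → match
5 → match
6 → match
7 → match
8 → match
9 → match
Total matched: 8

8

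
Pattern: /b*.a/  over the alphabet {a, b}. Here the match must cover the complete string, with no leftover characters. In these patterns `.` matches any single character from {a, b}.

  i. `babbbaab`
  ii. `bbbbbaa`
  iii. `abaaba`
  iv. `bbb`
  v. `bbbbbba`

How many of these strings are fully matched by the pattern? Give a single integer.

i → no match — must end with `a`
ii → match
iii → no match
iv → no match — must end with `a`
v → match
Total matched: 2

2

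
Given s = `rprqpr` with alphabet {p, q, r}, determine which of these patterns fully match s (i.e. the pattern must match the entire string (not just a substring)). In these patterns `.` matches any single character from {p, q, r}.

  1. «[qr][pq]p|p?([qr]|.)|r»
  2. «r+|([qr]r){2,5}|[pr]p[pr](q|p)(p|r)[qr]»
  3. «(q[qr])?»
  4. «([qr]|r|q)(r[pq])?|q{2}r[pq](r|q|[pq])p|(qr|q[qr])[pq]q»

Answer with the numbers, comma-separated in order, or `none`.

1 → no match
2 → match
3 → no match
4 → no match

2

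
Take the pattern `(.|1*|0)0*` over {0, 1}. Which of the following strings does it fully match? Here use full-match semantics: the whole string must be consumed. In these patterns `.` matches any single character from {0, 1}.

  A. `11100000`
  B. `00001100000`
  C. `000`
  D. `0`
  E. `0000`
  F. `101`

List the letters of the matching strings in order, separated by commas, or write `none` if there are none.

A, C, D, E

A → match
B → no match
C → match
D → match
E → match
F → no match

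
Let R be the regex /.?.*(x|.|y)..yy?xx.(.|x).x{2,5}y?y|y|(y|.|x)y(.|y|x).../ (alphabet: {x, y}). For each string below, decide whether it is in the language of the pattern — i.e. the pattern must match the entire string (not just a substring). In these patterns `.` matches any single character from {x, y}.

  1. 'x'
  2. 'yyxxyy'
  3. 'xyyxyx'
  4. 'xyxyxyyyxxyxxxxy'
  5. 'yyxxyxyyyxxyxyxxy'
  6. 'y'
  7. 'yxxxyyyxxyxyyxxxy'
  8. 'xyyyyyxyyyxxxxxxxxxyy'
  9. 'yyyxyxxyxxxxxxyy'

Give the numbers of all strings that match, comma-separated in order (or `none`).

1. 'x' → no match
2. 'yyxxyy' → match
3. 'xyyxyx' → match
4 → match
5 → match
6. 'y' → match
7 → no match
8 → match
9 → match

2, 3, 4, 5, 6, 8, 9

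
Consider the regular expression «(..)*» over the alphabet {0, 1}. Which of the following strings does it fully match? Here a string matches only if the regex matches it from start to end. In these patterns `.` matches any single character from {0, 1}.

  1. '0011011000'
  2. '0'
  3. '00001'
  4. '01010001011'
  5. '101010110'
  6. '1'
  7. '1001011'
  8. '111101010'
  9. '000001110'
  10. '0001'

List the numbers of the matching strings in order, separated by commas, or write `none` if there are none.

1, 10

1 → match
2 → no match
3 → no match
4 → no match
5 → no match
6 → no match
7 → no match
8 → no match
9 → no match
10 → match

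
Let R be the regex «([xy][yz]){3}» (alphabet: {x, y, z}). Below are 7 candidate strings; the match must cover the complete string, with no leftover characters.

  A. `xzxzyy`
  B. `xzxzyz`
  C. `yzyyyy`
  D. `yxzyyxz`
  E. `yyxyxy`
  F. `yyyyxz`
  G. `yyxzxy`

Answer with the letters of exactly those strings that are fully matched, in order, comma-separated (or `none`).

A. `xzxzyy` → match
B. `xzxzyz` → match
C. `yzyyyy` → match
D. `yxzyyxz` → no match
E. `yyxyxy` → match
F. `yyyyxz` → match
G. `yyxzxy` → match

A, B, C, E, F, G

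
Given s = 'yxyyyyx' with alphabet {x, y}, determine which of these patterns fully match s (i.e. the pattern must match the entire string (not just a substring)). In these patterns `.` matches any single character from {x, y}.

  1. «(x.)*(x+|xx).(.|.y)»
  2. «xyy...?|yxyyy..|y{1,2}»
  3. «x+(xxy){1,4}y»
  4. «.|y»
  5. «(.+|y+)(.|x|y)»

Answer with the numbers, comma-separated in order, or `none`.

2, 5

1 → no match
2 → match
3 → no match — must start with 'x'
4 → no match
5 → match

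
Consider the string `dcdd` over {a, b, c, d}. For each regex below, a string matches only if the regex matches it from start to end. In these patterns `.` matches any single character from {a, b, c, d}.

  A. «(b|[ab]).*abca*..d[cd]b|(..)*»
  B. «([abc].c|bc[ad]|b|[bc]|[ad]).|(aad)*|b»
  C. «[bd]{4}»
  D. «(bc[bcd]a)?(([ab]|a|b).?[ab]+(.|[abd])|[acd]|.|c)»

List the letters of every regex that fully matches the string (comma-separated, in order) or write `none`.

A

A → match
B → no match
C → no match
D → no match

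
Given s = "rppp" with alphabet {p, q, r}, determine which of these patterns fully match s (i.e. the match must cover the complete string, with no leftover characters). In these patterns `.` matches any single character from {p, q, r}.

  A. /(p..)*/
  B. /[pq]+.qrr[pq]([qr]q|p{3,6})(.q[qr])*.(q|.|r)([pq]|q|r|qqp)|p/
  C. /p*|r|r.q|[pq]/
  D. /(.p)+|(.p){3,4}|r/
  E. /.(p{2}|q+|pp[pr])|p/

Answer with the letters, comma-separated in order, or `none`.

D, E

A → no match
B → no match
C → no match
D → match
E → match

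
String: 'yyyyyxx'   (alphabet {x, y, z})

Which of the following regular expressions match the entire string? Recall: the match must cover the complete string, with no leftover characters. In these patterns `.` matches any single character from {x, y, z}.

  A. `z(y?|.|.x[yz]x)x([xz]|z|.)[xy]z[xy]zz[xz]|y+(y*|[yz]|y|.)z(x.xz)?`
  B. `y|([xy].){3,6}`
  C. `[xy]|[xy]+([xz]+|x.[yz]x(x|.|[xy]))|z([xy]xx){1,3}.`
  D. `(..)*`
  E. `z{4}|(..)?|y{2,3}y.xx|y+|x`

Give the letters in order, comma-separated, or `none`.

A → no match
B → no match
C → match
D → no match
E → match

C, E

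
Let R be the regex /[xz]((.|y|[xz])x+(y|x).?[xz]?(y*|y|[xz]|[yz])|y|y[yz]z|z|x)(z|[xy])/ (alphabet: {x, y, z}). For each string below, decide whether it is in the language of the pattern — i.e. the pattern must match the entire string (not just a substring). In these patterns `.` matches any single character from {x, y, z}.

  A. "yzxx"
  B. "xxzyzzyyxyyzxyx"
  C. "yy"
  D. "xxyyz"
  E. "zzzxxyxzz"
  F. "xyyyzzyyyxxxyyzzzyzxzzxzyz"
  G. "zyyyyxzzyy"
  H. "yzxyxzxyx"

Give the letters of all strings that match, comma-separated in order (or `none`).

A → no match
B → no match
C → no match
D → no match
E → no match
F → no match
G → no match
H → no match

none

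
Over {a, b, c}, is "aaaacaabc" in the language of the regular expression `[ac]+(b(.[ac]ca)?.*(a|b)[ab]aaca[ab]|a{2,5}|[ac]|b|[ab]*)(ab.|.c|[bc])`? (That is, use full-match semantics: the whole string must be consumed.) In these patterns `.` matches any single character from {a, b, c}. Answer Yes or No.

Yes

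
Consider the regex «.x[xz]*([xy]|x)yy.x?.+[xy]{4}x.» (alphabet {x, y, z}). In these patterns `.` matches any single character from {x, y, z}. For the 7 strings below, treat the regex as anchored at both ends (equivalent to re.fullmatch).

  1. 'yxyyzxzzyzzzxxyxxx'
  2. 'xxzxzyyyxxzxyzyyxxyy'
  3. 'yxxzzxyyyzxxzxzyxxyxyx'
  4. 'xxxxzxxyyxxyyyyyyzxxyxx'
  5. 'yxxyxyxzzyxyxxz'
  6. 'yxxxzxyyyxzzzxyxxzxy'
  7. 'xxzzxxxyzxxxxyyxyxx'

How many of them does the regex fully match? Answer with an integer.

1 → no match
2 → no match
3 → no match
4 → no match
5 → no match
6 → no match
7 → no match
Total matched: 0

0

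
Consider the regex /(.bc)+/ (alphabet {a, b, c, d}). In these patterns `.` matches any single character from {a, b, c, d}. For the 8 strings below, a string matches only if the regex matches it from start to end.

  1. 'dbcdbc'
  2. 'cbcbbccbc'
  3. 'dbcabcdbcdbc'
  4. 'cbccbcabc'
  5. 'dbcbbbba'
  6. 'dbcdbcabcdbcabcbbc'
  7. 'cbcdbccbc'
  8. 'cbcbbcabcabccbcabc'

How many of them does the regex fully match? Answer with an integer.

7

1 → match
2 → match
3 → match
4 → match
5 → no match — must end with 'bc'
6 → match
7 → match
8 → match
Total matched: 7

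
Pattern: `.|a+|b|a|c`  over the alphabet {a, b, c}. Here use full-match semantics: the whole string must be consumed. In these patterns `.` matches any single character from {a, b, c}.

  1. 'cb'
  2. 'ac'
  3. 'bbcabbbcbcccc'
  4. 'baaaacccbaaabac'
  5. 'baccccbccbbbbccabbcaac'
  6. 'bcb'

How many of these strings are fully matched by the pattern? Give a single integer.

0

1. 'cb' → no match
2. 'ac' → no match
3 → no match
4 → no match
5 → no match
6. 'bcb' → no match
Total matched: 0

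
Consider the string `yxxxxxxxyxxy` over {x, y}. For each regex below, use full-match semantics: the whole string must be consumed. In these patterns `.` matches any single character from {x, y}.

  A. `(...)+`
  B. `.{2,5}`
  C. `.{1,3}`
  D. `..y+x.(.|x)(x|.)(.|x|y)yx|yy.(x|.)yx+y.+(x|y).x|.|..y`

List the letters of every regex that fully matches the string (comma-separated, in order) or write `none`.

A → match
B → no match
C → no match
D → no match

A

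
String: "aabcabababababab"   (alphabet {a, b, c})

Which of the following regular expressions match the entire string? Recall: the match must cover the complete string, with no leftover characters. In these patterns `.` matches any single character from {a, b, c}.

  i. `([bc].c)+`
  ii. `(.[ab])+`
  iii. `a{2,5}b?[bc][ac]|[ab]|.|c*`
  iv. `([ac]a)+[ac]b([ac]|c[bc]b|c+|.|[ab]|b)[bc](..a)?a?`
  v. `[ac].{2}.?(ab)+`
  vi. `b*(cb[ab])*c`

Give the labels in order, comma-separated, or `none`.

v

i → no match — must end with "c"
ii → no match
iii → no match
iv → no match
v → match
vi → no match — must end with "c"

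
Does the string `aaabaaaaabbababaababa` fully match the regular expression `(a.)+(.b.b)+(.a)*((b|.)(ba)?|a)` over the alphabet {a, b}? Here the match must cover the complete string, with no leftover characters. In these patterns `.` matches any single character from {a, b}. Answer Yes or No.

No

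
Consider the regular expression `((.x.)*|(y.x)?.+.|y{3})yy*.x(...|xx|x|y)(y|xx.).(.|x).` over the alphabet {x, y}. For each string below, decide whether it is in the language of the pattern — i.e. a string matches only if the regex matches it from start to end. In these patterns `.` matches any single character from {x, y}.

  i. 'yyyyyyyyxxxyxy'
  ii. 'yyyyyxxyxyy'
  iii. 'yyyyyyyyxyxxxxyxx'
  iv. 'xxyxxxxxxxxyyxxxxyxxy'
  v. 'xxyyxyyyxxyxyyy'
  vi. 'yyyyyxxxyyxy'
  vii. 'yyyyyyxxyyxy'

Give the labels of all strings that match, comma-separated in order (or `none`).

ii, iv, vi, vii

i → no match
ii → match
iii → no match
iv → match
v → no match
vi → match
vii → match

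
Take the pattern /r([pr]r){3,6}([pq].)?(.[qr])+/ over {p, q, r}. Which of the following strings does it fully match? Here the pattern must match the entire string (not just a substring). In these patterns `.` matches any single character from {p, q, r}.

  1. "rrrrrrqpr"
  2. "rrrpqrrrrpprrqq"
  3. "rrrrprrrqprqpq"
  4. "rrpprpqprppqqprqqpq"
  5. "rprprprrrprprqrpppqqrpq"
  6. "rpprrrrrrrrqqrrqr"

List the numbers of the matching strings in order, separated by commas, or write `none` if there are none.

none

1 → no match
2 → no match
3 → no match
4 → no match
5 → no match
6 → no match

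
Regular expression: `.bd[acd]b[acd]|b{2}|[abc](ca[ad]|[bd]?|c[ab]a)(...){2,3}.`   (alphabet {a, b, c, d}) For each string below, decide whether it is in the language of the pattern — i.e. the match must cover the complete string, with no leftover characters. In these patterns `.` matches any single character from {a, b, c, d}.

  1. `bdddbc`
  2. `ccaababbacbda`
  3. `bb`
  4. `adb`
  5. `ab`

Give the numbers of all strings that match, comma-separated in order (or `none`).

3

1 → no match
2 → no match
3 → match
4 → no match
5 → no match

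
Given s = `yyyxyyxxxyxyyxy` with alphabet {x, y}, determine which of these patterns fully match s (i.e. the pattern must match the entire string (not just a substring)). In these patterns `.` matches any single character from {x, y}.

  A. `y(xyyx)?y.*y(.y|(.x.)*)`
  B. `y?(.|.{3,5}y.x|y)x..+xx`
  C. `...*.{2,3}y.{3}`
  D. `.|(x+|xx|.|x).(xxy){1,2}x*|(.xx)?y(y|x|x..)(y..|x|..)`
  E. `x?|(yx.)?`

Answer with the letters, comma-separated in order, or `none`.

A → match
B → no match — must end with `xx`
C → match
D → no match
E → no match

A, C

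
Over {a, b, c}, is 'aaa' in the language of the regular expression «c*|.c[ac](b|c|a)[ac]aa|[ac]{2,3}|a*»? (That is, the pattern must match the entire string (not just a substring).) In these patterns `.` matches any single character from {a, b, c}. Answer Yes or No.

Yes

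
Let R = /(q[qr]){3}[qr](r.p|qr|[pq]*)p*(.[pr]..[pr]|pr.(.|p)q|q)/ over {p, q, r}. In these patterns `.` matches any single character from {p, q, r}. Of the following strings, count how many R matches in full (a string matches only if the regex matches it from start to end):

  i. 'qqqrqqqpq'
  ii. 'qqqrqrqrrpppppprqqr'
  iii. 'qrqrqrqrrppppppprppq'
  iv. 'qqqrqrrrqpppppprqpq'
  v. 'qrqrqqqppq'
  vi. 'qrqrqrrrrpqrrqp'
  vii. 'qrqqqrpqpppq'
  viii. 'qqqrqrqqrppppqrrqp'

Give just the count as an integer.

i → match
ii → match
iii → match
iv → match
v → match
vi → match
vii → no match
viii → match
Total matched: 7

7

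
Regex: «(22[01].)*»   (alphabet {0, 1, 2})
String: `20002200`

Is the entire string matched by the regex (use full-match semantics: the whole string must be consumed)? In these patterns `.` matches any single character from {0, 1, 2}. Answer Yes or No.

No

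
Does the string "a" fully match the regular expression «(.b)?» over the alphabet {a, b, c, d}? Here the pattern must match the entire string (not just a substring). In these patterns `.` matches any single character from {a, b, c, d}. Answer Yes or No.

No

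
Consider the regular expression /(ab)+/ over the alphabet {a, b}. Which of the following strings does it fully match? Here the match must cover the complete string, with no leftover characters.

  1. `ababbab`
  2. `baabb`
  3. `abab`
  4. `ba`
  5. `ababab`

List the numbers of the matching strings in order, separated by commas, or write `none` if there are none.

3, 5

1 → no match
2 → no match — must start with `ab`
3 → match
4 → no match — must start with `ab`
5 → match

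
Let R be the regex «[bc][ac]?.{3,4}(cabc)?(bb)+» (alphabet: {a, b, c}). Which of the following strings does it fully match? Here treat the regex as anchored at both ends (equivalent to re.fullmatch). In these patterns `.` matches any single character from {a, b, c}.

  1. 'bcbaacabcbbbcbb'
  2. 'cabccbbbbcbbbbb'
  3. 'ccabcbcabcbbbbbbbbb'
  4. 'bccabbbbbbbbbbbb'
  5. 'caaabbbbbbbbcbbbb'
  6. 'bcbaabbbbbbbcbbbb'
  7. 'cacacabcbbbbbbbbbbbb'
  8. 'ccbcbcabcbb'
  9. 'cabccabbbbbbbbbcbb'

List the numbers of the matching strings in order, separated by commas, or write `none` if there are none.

1 → no match
2 → no match
3 → no match
4 → match
5 → no match
6 → no match
7 → match
8 → match
9 → no match

4, 7, 8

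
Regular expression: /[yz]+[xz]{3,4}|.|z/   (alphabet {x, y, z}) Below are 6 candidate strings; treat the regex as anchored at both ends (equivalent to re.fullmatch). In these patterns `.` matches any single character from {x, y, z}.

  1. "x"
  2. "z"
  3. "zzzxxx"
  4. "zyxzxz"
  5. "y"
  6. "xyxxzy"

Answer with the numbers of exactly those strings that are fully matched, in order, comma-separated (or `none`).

1, 2, 3, 4, 5

1. "x" → match
2. "z" → match
3. "zzzxxx" → match
4. "zyxzxz" → match
5. "y" → match
6. "xyxxzy" → no match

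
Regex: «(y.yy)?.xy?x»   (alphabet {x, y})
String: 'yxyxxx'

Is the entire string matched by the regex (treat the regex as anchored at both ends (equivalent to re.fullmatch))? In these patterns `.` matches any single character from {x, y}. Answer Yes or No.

No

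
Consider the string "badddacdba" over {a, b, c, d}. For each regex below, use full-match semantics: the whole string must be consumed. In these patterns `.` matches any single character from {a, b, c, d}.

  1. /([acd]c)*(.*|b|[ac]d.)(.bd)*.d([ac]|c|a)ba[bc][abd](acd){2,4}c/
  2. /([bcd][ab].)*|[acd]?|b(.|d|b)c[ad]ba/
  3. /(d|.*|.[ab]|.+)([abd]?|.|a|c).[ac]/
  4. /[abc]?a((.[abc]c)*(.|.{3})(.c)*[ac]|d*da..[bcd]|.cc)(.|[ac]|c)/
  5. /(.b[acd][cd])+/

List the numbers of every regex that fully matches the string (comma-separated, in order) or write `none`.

1 → no match — must end with "acdc"
2 → no match
3 → match
4 → match
5 → no match

3, 4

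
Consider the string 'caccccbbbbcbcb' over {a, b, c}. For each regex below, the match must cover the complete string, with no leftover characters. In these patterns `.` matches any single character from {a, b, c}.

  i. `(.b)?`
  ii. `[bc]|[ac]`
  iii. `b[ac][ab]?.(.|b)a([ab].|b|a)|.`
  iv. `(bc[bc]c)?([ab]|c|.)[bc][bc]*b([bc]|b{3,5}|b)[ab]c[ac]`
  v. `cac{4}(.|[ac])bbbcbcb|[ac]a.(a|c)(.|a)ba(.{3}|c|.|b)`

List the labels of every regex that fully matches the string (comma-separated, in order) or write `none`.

i → no match
ii → no match
iii → no match
iv → no match
v → match

v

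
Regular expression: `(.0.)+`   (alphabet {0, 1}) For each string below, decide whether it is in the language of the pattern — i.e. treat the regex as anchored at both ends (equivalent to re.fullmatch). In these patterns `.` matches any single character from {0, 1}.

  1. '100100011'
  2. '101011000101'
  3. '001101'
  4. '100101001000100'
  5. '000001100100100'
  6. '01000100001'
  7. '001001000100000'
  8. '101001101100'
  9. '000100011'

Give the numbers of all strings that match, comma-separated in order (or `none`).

1 → no match
2 → no match
3 → match
4 → match
5 → match
6 → no match
7 → match
8 → match
9 → no match

3, 4, 5, 7, 8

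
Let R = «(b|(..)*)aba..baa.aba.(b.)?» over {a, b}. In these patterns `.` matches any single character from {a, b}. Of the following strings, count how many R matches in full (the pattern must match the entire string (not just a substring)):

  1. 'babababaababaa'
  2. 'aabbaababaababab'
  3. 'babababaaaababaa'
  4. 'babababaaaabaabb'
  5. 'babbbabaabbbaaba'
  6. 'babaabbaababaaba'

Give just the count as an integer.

1 → match
2 → no match
3 → no match
4 → match
5 → no match
6 → match
Total matched: 3

3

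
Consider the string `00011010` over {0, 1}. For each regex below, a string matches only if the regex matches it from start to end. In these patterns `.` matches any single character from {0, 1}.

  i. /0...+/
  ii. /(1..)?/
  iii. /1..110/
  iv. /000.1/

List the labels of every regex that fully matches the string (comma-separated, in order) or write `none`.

i

i → match
ii → no match
iii → no match — must start with `1`
iv → no match — must end with `1`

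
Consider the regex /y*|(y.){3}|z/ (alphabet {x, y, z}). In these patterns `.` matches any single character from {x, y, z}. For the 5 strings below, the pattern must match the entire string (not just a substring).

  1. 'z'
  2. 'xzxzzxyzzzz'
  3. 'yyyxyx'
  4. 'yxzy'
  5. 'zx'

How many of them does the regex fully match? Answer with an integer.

2

1. 'z' → match
2. 'xzxzzxyzzzz' → no match
3. 'yyyxyx' → match
4. 'yxzy' → no match
5. 'zx' → no match
Total matched: 2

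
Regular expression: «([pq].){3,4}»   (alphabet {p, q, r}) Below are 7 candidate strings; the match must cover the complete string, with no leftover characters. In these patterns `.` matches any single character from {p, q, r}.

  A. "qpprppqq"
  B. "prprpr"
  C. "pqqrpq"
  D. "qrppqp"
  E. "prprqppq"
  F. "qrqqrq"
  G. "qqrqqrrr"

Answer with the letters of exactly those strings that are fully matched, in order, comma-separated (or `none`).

A → match
B → match
C → match
D → match
E → match
F → no match
G → no match

A, B, C, D, E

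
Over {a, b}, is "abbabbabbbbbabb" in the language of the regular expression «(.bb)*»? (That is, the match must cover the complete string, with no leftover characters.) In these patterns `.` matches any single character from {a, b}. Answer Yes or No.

Yes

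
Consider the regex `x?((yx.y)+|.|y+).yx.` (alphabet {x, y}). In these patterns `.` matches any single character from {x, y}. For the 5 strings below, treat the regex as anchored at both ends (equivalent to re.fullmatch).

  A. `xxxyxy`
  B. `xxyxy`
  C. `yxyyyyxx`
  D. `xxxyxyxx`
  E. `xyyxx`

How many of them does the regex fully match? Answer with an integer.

A → match
B → match
C → match
D → no match
E → match
Total matched: 4

4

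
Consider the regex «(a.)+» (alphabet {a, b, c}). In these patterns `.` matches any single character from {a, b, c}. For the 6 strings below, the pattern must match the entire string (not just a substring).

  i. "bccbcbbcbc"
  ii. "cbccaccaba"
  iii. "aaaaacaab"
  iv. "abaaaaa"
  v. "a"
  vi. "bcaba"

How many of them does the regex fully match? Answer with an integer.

0

i → no match — must start with "a"
ii → no match — must start with "a"
iii → no match
iv → no match
v → no match
vi → no match — must start with "a"
Total matched: 0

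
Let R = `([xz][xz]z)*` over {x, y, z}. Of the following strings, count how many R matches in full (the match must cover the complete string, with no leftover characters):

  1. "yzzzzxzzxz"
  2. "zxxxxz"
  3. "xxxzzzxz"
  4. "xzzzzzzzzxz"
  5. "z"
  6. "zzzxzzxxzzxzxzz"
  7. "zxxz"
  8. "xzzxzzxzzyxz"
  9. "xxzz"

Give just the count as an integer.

1 → no match
2 → no match
3 → no match
4 → no match
5 → no match
6 → match
7 → no match
8 → no match
9 → no match
Total matched: 1

1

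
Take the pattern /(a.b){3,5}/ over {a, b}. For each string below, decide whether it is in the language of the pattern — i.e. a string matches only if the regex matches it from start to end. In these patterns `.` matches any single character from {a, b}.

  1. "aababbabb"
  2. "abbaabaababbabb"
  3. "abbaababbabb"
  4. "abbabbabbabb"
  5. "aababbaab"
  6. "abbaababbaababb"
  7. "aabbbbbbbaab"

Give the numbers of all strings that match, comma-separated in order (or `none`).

1 → match
2 → match
3 → match
4 → match
5 → match
6 → match
7 → no match

1, 2, 3, 4, 5, 6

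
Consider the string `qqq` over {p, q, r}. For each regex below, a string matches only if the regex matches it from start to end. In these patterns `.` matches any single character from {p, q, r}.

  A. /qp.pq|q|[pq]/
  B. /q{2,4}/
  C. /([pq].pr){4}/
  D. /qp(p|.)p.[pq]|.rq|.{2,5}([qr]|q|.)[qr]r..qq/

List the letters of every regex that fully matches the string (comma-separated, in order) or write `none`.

B

A → no match
B → match
C → no match — must end with `pr`
D → no match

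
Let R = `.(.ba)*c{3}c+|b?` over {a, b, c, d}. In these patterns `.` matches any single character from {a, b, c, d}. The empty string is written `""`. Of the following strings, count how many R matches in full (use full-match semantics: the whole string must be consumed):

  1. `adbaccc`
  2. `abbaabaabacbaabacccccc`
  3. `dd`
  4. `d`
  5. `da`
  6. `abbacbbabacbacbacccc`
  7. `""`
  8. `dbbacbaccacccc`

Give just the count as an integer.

1 → no match
2 → match
3 → no match
4 → no match
5 → no match
6 → no match
7 → match
8 → no match
Total matched: 2

2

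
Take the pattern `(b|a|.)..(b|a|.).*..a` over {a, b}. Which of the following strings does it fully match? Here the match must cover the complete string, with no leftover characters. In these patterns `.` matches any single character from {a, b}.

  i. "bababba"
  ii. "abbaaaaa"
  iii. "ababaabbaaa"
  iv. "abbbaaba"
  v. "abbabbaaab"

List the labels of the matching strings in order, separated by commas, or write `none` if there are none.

i, ii, iii, iv

i → match
ii → match
iii → match
iv → match
v → no match — must end with "a"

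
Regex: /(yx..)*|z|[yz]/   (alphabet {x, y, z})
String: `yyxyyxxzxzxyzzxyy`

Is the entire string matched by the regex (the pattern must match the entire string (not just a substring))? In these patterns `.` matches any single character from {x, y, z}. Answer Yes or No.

No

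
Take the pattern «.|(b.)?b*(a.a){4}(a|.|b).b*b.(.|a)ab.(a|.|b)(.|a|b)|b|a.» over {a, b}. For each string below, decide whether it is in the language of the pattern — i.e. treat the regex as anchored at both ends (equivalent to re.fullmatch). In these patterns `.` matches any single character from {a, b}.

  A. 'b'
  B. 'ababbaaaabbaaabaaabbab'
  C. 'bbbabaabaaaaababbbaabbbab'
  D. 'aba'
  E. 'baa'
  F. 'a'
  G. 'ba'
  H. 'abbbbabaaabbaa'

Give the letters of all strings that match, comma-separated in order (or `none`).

A, F

A. 'b' → match
B → no match
C → no match
D. 'aba' → no match
E. 'baa' → no match
F. 'a' → match
G. 'ba' → no match
H → no match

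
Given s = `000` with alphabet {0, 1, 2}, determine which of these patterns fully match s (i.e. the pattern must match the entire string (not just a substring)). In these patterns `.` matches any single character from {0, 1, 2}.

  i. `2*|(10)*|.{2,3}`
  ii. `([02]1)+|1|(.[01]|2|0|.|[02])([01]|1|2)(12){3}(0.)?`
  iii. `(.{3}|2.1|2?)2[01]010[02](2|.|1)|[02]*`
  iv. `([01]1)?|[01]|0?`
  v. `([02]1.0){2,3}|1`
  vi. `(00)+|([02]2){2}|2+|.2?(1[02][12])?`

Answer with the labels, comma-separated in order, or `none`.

i, iii

i → match
ii → no match
iii → match
iv → no match
v → no match
vi → no match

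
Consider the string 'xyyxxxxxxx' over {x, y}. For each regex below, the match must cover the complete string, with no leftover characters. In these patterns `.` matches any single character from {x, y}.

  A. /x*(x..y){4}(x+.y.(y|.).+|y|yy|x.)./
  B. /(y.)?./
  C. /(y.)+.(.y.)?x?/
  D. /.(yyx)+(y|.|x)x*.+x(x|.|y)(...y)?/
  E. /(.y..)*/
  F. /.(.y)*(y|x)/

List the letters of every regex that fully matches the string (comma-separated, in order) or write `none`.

A → no match
B → no match
C → no match — must start with 'y'
D → match
E → no match
F → no match

D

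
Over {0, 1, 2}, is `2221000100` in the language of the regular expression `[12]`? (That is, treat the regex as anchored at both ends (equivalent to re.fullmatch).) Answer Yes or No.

No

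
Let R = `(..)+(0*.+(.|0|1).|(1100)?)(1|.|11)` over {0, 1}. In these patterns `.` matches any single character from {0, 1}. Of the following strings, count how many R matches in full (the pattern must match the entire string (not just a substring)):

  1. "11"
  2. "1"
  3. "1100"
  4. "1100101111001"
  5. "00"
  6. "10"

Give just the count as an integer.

1

1 → no match
2 → no match
3 → no match
4 → match
5 → no match
6 → no match
Total matched: 1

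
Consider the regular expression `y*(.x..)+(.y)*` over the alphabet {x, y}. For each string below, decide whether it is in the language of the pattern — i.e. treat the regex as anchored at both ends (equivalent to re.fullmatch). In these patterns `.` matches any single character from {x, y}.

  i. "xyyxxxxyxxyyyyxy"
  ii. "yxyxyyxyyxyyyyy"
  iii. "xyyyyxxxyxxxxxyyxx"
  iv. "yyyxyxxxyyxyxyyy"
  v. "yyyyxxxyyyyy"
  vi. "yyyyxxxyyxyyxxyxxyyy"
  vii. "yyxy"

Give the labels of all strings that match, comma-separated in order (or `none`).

i → no match
ii → no match
iii → no match
iv → match
v → match
vi → match
vii → no match

iv, v, vi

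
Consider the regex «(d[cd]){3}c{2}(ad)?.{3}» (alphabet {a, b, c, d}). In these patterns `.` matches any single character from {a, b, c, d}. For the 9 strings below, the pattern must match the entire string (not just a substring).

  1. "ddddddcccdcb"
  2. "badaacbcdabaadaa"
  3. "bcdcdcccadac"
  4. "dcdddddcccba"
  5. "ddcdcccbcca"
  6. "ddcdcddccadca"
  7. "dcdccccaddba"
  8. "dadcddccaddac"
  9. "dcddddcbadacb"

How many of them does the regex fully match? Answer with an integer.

1 → no match
2 → no match — must start with "d"
3 → no match — must start with "d"
4 → no match
5 → no match
6 → no match
7 → no match
8 → no match
9 → no match
Total matched: 0

0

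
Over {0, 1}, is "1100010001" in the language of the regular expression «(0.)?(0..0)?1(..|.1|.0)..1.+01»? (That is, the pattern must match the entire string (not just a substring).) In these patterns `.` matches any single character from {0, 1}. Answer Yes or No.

Yes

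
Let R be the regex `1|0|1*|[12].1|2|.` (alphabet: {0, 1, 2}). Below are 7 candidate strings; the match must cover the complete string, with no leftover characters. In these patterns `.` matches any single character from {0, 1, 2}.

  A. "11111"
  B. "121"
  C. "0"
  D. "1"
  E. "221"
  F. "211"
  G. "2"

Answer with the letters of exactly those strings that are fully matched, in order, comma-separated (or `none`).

A, B, C, D, E, F, G

A. "11111" → match
B. "121" → match
C. "0" → match
D. "1" → match
E. "221" → match
F. "211" → match
G. "2" → match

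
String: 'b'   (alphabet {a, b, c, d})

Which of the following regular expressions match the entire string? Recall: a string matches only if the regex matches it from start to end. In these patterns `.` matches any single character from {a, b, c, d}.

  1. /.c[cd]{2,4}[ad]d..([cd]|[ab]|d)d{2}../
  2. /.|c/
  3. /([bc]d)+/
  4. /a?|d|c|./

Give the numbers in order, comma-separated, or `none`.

2, 4

1 → no match
2 → match
3 → no match — must end with 'd'
4 → match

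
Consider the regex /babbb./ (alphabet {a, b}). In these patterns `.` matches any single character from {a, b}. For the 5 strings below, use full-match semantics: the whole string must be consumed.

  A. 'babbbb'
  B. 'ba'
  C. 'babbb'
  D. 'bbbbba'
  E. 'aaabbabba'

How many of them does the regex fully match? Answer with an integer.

A → match
B → no match — must start with 'babbb'
C → no match
D → no match — must start with 'babbb'
E → no match — must start with 'babbb'
Total matched: 1

1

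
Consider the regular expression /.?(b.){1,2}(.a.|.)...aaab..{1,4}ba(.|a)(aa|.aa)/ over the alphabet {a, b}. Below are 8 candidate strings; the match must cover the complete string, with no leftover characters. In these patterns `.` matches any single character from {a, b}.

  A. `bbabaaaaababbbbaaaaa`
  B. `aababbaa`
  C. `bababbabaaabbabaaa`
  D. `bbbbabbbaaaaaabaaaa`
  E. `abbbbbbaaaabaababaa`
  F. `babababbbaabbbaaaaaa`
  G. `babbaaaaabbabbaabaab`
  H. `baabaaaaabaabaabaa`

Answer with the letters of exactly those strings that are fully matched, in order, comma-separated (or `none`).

A → match
B → no match
C → no match
D → no match
E → no match
F → no match
G → no match — must end with `aa`
H → match

A, H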